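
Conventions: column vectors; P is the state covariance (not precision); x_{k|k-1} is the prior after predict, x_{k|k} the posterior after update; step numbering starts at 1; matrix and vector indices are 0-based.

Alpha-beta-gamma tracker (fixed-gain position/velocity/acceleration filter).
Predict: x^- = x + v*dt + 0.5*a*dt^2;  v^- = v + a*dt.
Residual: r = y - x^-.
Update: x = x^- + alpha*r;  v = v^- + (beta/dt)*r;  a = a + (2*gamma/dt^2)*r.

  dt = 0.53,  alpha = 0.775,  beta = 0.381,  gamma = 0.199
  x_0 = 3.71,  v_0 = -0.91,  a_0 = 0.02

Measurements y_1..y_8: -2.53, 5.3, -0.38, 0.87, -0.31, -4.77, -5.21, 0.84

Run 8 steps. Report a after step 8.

a_post = 8.4936

step 1: x_pred=3.2305  r=-5.7605  x^+=-1.2339  v^+=-5.0404  a^+=-8.1419
step 2: x_pred=-5.0489  r=10.3489  x^+=2.9715  v^+=-1.9162  a^+=6.5211
step 3: x_pred=2.8718  r=-3.2518  x^+=0.3517  v^+=-0.7976  a^+=1.9137
step 4: x_pred=0.1977  r=0.6723  x^+=0.7187  v^+=0.6999  a^+=2.8663
step 5: x_pred=1.4923  r=-1.8023  x^+=0.0955  v^+=0.9235  a^+=0.3127
step 6: x_pred=0.6289  r=-5.3989  x^+=-3.5553  v^+=-2.7919  a^+=-7.3368
step 7: x_pred=-6.0654  r=0.8554  x^+=-5.4025  v^+=-6.0655  a^+=-6.1248
step 8: x_pred=-9.4774  r=10.3174  x^+=-1.4814  v^+=-1.8948  a^+=8.4936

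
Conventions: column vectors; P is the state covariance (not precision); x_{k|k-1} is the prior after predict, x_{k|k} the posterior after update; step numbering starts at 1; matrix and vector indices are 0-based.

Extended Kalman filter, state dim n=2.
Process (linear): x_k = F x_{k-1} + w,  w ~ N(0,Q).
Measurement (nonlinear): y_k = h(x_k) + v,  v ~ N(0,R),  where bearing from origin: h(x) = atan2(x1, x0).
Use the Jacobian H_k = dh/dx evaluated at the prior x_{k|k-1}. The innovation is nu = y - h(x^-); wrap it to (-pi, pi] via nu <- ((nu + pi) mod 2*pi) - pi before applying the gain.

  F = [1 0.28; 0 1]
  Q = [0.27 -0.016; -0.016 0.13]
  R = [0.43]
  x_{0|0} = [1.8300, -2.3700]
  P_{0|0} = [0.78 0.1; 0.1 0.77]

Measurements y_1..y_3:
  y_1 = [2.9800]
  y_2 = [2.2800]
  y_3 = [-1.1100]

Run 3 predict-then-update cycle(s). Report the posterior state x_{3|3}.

step 1: x^-=[1.1664, -2.3700]  P^-=[1.1664 0.2996; 0.2996 0.9000]  H_jac=[0.3397 0.1672]  S=[0.6237]  K=[0.7155; 0.4044]  nu=[-2.1897]  x^+=[-0.4003, -3.2554]  P^+=[0.8471 0.1191; 0.1191 0.7980]
step 2: x^-=[-1.3118, -3.2554]  P^-=[1.2464 0.3266; 0.3266 0.9280]  H_jac=[0.2643 -0.1065]  S=[0.5092]  K=[0.5786; -0.0246]  nu=[-2.0493]  x^+=[-2.4975, -3.2051]  P^+=[1.0759 0.3338; 0.3338 0.9277]
step 3: x^-=[-3.3949, -3.2051]  P^-=[1.6056 0.5776; 0.5776 1.0577]  H_jac=[0.1470 -0.1557]  S=[0.4639]  K=[0.3150; -0.1720]  nu=[1.2749]  x^+=[-2.9933, -3.4244]  P^+=[1.5596 0.6027; 0.6027 1.0440]

x_post = [-2.9933, -3.4244]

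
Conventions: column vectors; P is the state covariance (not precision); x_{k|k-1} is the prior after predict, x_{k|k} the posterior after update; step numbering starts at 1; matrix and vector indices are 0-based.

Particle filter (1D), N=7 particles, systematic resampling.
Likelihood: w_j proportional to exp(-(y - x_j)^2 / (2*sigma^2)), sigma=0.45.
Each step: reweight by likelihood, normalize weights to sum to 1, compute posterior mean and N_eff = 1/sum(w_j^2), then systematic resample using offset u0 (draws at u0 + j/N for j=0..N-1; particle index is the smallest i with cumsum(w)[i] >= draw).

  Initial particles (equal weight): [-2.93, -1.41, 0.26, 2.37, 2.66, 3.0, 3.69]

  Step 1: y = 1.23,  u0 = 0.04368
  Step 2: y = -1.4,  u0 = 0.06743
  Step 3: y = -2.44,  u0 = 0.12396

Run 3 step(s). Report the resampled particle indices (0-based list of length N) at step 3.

step 1: w=[0.0000, 0.0000, 0.6746, 0.2782, 0.0442, 0.0030, 0.0000]  mean=0.9613  Neff=1.8711  idx=[2, 2, 2, 2, 2, 3, 3]
step 2: w=[0.2000, 0.2000, 0.2000, 0.2000, 0.2000, 0.0000, 0.0000]  mean=0.2600  Neff=5.0000  idx=[0, 1, 1, 2, 3, 3, 4]
step 3: w=[0.1429, 0.1429, 0.1429, 0.1429, 0.1429, 0.1429, 0.1429]  mean=0.2600  Neff=7.0000  idx=[0, 1, 2, 3, 4, 5, 6]

resampled_idx = [0, 1, 2, 3, 4, 5, 6]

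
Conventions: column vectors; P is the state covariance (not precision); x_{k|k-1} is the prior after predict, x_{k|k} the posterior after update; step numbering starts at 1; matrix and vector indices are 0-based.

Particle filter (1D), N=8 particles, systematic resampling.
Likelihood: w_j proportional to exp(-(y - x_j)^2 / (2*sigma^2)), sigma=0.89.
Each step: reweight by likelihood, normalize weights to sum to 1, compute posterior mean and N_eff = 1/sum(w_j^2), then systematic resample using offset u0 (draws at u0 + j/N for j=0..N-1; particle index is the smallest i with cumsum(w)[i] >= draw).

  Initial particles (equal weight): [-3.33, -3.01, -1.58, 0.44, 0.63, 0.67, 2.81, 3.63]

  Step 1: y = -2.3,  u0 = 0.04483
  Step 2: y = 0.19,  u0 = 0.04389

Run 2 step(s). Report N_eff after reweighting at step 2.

step 1: w=[0.2589, 0.3679, 0.3646, 0.0044, 0.0022, 0.0019, 0.0000, 0.0000]  mean=-2.5409  Neff=2.9820  idx=[0, 0, 1, 1, 1, 2, 2, 2]
step 2: w=[0.0010, 0.0010, 0.0037, 0.0037, 0.0037, 0.3290, 0.3290, 0.3290]  mean=-1.5992  Neff=3.0793  idx=[5, 5, 5, 6, 6, 6, 7, 7]

N_eff = 3.0793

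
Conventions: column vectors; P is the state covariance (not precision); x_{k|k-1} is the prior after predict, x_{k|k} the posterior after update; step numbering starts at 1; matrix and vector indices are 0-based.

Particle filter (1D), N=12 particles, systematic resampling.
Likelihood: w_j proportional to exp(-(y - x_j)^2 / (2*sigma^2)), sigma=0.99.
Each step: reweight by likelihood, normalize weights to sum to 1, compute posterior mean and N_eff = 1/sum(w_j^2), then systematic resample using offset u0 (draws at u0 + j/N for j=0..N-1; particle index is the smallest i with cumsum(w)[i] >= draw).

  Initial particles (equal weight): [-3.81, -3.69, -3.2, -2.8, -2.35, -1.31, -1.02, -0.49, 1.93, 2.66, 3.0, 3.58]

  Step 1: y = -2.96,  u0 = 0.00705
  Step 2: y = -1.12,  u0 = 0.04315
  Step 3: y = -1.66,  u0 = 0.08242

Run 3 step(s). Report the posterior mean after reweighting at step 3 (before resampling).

step 1: w=[0.1478, 0.1628, 0.2075, 0.2109, 0.1768, 0.0533, 0.0313, 0.0095, 0.0000, 0.0000, 0.0000, 0.0000]  mean=-2.9406  Neff=5.8452  idx=[0, 0, 1, 1, 2, 2, 2, 3, 3, 4, 4, 5]
step 2: w=[0.0088, 0.0088, 0.0122, 0.0122, 0.0389, 0.0389, 0.0389, 0.0838, 0.0838, 0.1634, 0.1634, 0.3471]  mean=-2.2220  Neff=5.1850  idx=[4, 6, 7, 8, 9, 9, 10, 10, 11, 11, 11, 11]
step 3: w=[0.0350, 0.0350, 0.0605, 0.0605, 0.0920, 0.0920, 0.0920, 0.0920, 0.1102, 0.1102, 0.1102, 0.1102]  mean=-2.0053  Neff=10.8402  idx=[2, 3, 4, 5, 6, 7, 8, 8, 9, 10, 11, 11]

post_mean = -2.0053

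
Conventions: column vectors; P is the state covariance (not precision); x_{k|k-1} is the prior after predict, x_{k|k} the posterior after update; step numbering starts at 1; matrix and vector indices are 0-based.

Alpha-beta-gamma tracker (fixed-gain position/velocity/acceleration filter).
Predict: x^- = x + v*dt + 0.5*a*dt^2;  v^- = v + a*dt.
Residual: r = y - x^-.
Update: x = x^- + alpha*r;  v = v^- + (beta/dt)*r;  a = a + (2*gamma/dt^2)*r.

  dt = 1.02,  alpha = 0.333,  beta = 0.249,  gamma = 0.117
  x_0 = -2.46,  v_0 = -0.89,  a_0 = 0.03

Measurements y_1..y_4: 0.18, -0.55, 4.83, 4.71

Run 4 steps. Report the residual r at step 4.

resid = -1.6444

step 1: x_pred=-3.3522  r=3.5322  x^+=-2.1760  v^+=0.0029  a^+=0.8244
step 2: x_pred=-1.7442  r=1.1942  x^+=-1.3465  v^+=1.1353  a^+=1.0930
step 3: x_pred=0.3801  r=4.4499  x^+=1.8619  v^+=3.3365  a^+=2.0939
step 4: x_pred=6.3544  r=-1.6444  x^+=5.8068  v^+=5.0708  a^+=1.7240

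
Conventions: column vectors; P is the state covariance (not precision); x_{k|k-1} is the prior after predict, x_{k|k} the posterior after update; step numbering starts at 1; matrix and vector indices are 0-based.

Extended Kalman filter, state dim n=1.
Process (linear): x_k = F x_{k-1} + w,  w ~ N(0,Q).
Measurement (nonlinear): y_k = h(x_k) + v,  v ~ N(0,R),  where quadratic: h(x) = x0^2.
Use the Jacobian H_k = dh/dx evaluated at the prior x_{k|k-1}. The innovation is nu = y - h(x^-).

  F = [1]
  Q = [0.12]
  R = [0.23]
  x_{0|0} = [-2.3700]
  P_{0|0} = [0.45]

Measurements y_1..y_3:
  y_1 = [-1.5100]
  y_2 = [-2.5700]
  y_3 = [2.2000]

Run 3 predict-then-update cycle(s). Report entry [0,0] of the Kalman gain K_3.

step 1: x^-=[-2.3700]  P^-=[0.5700]  H_jac=[-4.7400]  S=[13.0365]  K=[-0.2072]  nu=[-7.1269]  x^+=[-0.8930]  P^+=[0.0101]
step 2: x^-=[-0.8930]  P^-=[0.1301]  H_jac=[-1.7859]  S=[0.6448]  K=[-0.3602]  nu=[-3.3674]  x^+=[0.3200]  P^+=[0.0464]
step 3: x^-=[0.3200]  P^-=[0.1664]  H_jac=[0.6400]  S=[0.2982]  K=[0.3572]  nu=[2.0976]  x^+=[1.0692]  P^+=[0.1284]

K[0,0] = 0.3572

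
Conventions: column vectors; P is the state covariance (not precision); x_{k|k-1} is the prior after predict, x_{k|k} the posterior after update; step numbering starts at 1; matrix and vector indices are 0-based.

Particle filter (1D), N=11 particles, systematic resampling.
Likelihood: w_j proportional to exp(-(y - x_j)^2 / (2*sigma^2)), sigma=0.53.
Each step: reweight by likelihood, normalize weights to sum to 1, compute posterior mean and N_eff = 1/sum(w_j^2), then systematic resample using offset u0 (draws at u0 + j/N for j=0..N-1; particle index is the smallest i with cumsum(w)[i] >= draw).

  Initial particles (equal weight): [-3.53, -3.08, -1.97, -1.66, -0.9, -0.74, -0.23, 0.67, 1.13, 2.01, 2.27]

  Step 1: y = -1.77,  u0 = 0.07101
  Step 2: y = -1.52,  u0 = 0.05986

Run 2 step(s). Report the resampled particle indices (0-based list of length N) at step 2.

step 1: w=[0.0017, 0.0197, 0.3901, 0.4100, 0.1089, 0.0634, 0.0061, 0.0000, 0.0000, 0.0000, 0.0000]  mean=-1.6622  Neff=2.9709  idx=[2, 2, 2, 2, 3, 3, 3, 3, 3, 4, 5]
step 2: w=[0.0824, 0.0824, 0.0824, 0.0824, 0.1141, 0.1141, 0.1141, 0.1141, 0.1141, 0.0596, 0.0400]  mean=-1.6801  Neff=10.2603  idx=[0, 1, 2, 4, 4, 5, 6, 7, 8, 8, 10]

resampled_idx = [0, 1, 2, 4, 4, 5, 6, 7, 8, 8, 10]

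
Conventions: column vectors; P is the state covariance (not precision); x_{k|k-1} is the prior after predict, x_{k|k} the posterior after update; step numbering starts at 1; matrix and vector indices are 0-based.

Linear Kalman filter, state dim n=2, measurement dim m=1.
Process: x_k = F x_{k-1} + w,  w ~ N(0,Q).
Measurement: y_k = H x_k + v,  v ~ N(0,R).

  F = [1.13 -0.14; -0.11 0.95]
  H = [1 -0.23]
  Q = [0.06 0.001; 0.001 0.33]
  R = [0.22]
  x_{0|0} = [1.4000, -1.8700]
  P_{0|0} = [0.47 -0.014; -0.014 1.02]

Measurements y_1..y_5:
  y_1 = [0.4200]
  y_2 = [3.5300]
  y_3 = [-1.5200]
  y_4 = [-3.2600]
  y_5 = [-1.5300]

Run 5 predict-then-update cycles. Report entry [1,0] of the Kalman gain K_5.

step 1: x^-=[1.8438, -1.9305]  P^-=[0.6846 -0.2083; -0.2083 1.2592]  S=[1.0670]  K=[0.6865; -0.4667]  nu=[-1.8678]  x^+=[0.5616, -1.0589]  P^+=[0.1817 0.1335; 0.1335 1.0268]
step 2: x^-=[0.7828, -1.0677]  P^-=[0.2699 -0.0128; -0.0128 1.2310]  S=[0.5609]  K=[0.4865; -0.5275]  nu=[2.5016]  x^+=[1.9998, -2.3874]  P^+=[0.1372 0.1312; 0.1312 1.0749]
step 3: x^-=[2.5940, -2.4880]  P^-=[0.2147 -0.0162; -0.0162 1.2743]  S=[0.5096]  K=[0.4287; -0.6069]  nu=[-4.6862]  x^+=[0.5850, 0.3561]  P^+=[0.1211 0.1164; 0.1164 1.0866]
step 4: x^-=[0.6112, 0.2740]  P^-=[0.1991 -0.0318; -0.0318 1.2878]  S=[0.5018]  K=[0.4113; -0.6536]  nu=[-3.8082]  x^+=[-0.9551, 2.7630]  P^+=[0.1142 0.1031; 0.1031 1.0734]
step 5: x^-=[-1.4661, 2.7299]  P^-=[0.1942 -0.0437; -0.0437 1.2786]  S=[0.5020]  K=[0.4070; -0.6729]  nu=[0.5639]  x^+=[-1.2366, 2.3505]  P^+=[0.1111 0.0938; 0.0938 1.0513]

K[1,0] = -0.6729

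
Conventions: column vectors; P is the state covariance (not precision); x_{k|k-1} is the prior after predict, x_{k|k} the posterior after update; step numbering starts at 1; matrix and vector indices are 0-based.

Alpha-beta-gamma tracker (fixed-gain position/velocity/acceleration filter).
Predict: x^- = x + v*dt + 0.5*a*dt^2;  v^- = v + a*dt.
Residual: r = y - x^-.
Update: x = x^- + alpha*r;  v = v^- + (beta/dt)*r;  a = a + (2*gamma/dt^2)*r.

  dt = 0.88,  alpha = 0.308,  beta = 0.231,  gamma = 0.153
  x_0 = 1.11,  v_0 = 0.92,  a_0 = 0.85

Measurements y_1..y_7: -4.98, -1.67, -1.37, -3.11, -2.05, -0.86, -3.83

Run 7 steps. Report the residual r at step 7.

step 1: x_pred=2.2487  r=-7.2287  x^+=0.0223  v^+=-0.2295  a^+=-2.0064
step 2: x_pred=-0.9566  r=-0.7134  x^+=-1.1763  v^+=-2.1824  a^+=-2.2883
step 3: x_pred=-3.9829  r=2.6129  x^+=-3.1781  v^+=-3.5102  a^+=-1.2558
step 4: x_pred=-6.7534  r=3.6434  x^+=-5.6312  v^+=-3.6590  a^+=0.1838
step 5: x_pred=-8.7799  r=6.7299  x^+=-6.7071  v^+=-1.7306  a^+=2.8431
step 6: x_pred=-7.1292  r=6.2692  x^+=-5.1983  v^+=2.4170  a^+=5.3204
step 7: x_pred=-1.0112  r=-2.8188  x^+=-1.8794  v^+=6.3590  a^+=4.2065

resid = -2.8188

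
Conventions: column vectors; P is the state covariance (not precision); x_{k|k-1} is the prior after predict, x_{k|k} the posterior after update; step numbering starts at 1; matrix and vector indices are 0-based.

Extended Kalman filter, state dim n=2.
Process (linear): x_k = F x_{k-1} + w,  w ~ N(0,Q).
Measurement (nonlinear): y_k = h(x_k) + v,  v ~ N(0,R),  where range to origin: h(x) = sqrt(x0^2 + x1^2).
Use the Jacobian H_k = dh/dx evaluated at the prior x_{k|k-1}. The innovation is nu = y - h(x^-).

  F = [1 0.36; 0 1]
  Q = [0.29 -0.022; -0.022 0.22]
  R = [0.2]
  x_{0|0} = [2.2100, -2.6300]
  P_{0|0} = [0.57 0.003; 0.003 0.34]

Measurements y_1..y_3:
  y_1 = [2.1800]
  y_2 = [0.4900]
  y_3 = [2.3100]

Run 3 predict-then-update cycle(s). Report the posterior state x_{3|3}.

step 1: x^-=[1.2632, -2.6300]  P^-=[0.9062 0.1034; 0.1034 0.5600]  H_jac=[0.4330 -0.9014]  S=[0.7442]  K=[0.4020; -0.6182]  nu=[-0.7376]  x^+=[0.9667, -2.1740]  P^+=[0.7860 0.2883; 0.2883 0.2756]
step 2: x^-=[0.1840, -2.1740]  P^-=[1.3193 0.3655; 0.3655 0.4956]  H_jac=[0.0844 -0.9964]  S=[0.6400]  K=[-0.3952; -0.7234]  nu=[-1.6918]  x^+=[0.8527, -0.9501]  P^+=[1.2193 0.1825; 0.1825 0.1607]
step 3: x^-=[0.5106, -0.9501]  P^-=[1.6616 0.2184; 0.2184 0.3807]  H_jac=[0.4734 -0.8808]  S=[0.6856]  K=[0.8667; -0.3383]  nu=[1.2314]  x^+=[1.5779, -1.3666]  P^+=[1.1465 0.4194; 0.4194 0.3022]

x_post = [1.5779, -1.3666]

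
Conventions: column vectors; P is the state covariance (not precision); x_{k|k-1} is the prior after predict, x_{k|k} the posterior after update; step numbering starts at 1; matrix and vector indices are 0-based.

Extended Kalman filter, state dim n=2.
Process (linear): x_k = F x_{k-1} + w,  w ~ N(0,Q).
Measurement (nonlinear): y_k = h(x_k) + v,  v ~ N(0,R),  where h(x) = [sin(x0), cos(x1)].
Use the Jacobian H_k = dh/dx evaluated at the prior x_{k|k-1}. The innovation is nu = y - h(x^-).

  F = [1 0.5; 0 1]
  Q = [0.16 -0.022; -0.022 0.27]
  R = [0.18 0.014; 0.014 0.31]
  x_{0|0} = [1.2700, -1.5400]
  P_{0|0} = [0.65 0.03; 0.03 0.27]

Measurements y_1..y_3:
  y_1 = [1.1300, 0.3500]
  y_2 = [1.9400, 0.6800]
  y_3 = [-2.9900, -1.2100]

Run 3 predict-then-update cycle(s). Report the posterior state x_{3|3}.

x_post = [-1.6437, -2.2603]

step 1: x^-=[0.5000, -1.5400]  P^-=[0.9075 0.1430; 0.1430 0.5400]  H_jac=[0.8776 0.0000; 0.0000 0.9995]  S=[0.8789 0.1394; 0.1394 0.8495]  K=[0.9029 0.0200; 0.0431 0.6283]  nu=[0.6506, 0.3192]  x^+=[1.0938, -1.3114]  P^+=[0.1855 0.0189; 0.0189 0.1955]
step 2: x^-=[0.4381, -1.3114]  P^-=[0.4133 0.0946; 0.0946 0.4655]  H_jac=[0.9055 0.0000; 0.0000 0.9665]  S=[0.5189 0.0968; 0.0968 0.7448]  K=[0.7157 0.0298; 0.0537 0.5970]  nu=[1.5157, 0.4235]  x^+=[1.5355, -0.9771]  P^+=[0.1427 0.0199; 0.0199 0.1923]
step 3: x^-=[1.0469, -0.9771]  P^-=[0.3707 0.0940; 0.0940 0.4623]  H_jac=[0.5002 0.0000; 0.0000 0.8289]  S=[0.2728 0.0530; 0.0530 0.6276]  K=[0.6666 0.0679; 0.0547 0.6059]  nu=[-3.8559, -1.7694]  x^+=[-1.6437, -2.2603]  P^+=[0.2418 0.0367; 0.0367 0.2275]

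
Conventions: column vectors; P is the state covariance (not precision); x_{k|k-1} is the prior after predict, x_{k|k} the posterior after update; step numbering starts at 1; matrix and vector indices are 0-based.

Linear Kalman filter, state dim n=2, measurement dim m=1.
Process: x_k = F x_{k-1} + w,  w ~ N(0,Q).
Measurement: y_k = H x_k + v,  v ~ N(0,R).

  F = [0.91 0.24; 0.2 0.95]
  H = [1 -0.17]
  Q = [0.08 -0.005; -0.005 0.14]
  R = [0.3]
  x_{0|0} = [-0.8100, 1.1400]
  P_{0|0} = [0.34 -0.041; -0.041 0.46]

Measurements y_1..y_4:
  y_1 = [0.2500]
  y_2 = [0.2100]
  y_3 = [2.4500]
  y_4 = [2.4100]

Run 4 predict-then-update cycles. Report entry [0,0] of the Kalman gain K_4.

K[0,0] = 0.5544

step 1: x^-=[-0.4635, 0.9210]  P^-=[0.3701 0.1243; 0.1243 0.5532]  S=[0.6438]  K=[0.5421; 0.0471]  nu=[0.8701]  x^+=[0.0081, 0.9620]  P^+=[0.1810 0.1079; 0.1079 0.5517]
step 2: x^-=[0.2383, 0.9155]  P^-=[0.3088 0.2522; 0.2522 0.6862]  S=[0.5429]  K=[0.4898; 0.2497]  nu=[0.1274]  x^+=[0.3007, 0.9473]  P^+=[0.1785 0.1858; 0.1858 0.6523]
step 3: x^-=[0.5009, 0.9601]  P^-=[0.3466 0.3458; 0.3458 0.8065]  S=[0.5523]  K=[0.5211; 0.3778]  nu=[2.1123]  x^+=[1.6016, 1.7581]  P^+=[0.1966 0.2370; 0.2370 0.7277]
step 4: x^-=[1.8794, 1.9905]  P^-=[0.3883 0.4130; 0.4130 0.8946]  S=[0.5737]  K=[0.5544; 0.4548]  nu=[0.8690]  x^+=[2.3612, 2.3857]  P^+=[0.2119 0.2683; 0.2683 0.7760]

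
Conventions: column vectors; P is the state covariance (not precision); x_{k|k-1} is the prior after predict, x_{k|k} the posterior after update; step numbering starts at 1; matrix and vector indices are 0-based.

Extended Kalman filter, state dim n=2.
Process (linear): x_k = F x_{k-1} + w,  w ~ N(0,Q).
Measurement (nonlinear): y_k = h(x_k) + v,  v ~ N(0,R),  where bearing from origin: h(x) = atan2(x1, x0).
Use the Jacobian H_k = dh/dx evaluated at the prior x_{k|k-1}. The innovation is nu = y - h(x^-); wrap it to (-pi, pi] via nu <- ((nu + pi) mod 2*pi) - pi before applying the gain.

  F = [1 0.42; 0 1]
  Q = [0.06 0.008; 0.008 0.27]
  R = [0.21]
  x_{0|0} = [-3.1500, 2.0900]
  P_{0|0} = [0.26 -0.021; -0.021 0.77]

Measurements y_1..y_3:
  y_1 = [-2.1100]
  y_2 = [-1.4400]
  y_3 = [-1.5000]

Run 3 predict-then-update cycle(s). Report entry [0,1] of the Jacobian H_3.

step 1: x^-=[-2.2722, 2.0900]  P^-=[0.4382 0.3104; 0.3104 1.0400]  H_jac=[-0.2193 -0.2384]  S=[0.3226]  K=[-0.5272; -0.9795]  nu=[1.7752]  x^+=[-3.2081, 0.3512]  P^+=[0.3485 0.1438; 0.1438 0.7305]
step 2: x^-=[-3.0606, 0.3512]  P^-=[0.6582 0.4586; 0.4586 1.0005]  H_jac=[-0.0370 -0.3225]  S=[0.3259]  K=[-0.5286; -1.0421]  nu=[1.8159]  x^+=[-4.0204, -1.5411]  P^+=[0.5671 0.2791; 0.2791 0.6466]
step 3: x^-=[-4.6676, -1.5411]  P^-=[0.9756 0.5587; 0.5587 0.9166]  H_jac=[0.0638 -0.1932]  S=[0.2344]  K=[-0.1949; -0.6034]  nu=[1.3227]  x^+=[-4.9255, -2.3391]  P^+=[0.9667 0.5311; 0.5311 0.8312]

H_jac[0,1] = -0.1932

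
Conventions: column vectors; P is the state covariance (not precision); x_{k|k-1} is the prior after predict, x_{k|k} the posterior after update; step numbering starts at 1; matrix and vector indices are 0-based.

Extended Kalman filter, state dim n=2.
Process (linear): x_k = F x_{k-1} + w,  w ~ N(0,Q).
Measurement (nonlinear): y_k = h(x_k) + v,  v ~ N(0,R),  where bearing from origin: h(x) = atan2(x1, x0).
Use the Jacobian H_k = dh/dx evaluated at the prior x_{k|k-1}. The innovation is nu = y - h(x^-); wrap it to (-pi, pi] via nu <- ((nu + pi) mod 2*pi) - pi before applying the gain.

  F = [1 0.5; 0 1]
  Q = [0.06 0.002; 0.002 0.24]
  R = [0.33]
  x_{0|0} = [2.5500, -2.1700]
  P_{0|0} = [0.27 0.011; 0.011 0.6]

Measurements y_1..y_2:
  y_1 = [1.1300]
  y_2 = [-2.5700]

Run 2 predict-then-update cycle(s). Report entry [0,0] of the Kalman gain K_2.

K[0,0] = 0.6049

step 1: x^-=[1.4650, -2.1700]  P^-=[0.4910 0.3130; 0.3130 0.8400]  H_jac=[0.3166 0.2137]  S=[0.4599]  K=[0.4834; 0.6058]  nu=[2.1070]  x^+=[2.4835, -0.8937]  P^+=[0.3835 0.1783; 0.1783 0.6712]
step 2: x^-=[2.0366, -0.8937]  P^-=[0.7897 0.5159; 0.5159 0.9112]  H_jac=[0.1807 0.4117]  S=[0.5870]  K=[0.6049; 0.7979]  nu=[-2.1565]  x^+=[0.7321, -2.6144]  P^+=[0.5749 0.2326; 0.2326 0.5375]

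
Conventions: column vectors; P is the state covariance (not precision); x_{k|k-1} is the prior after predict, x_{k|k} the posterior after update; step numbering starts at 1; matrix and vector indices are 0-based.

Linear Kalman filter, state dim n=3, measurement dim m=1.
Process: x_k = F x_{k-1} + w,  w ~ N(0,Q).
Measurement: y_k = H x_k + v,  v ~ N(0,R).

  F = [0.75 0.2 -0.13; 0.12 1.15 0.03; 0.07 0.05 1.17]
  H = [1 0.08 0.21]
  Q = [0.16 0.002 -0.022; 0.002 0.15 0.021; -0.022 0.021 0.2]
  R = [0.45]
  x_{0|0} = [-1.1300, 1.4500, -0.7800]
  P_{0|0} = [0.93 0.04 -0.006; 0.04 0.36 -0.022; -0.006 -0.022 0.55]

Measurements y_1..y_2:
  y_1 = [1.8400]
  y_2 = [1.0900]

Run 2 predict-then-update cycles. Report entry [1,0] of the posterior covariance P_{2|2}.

step 1: x^-=[-0.4561, 1.5085, -0.9192]  P^-=[0.7211 0.2049 -0.0614; 0.2049 0.6495 0.0418; -0.0614 0.0418 0.9551]  S=[1.2258]  K=[0.5911; 0.2167; 0.1163]  nu=[2.3685]  x^+=[0.9440, 2.0218, -0.6438]  P^+=[0.2928 0.0479 -0.1456; 0.0479 0.5919 0.0109; -0.1456 0.0109 0.9385]
step 2: x^-=[1.1961, 2.4190, -0.5861]  P^-=[0.4064 0.2007 -0.2650; 0.2007 0.9508 0.0885; -0.2650 0.0885 1.4654]  S=[0.8509]  K=[0.4311; 0.3471; 0.0586]  nu=[-0.1765]  x^+=[1.1200, 2.3578, -0.5964]  P^+=[0.2483 0.0734 -0.2865; 0.0734 0.8482 0.0712; -0.2865 0.0712 1.4625]

P_post[1,0] = 0.0734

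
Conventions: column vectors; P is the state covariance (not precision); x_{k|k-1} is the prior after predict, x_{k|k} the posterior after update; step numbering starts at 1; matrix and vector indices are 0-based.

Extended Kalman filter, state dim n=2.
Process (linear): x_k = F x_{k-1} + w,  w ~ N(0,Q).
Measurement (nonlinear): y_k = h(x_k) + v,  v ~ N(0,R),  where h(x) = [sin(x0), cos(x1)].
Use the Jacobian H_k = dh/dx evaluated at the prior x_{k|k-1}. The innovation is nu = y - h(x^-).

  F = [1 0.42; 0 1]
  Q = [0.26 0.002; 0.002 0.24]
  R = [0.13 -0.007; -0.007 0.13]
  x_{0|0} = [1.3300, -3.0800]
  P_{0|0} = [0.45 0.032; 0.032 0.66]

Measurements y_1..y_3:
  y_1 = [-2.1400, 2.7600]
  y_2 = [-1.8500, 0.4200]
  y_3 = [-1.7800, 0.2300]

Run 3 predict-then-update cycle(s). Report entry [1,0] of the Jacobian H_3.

H_jac[1,0] = 0.0000

step 1: x^-=[0.0364, -3.0800]  P^-=[0.8533 0.3112; 0.3112 0.9000]  H_jac=[0.9993 0.0000; 0.0000 0.0616]  S=[0.9822 0.0121; 0.0121 0.1334]  K=[0.8674 0.0646; 0.3119 0.3869]  nu=[-2.1764, 3.7581]  x^+=[-1.6085, -2.3048]  P^+=[0.1124 0.0379; 0.0379 0.7816]
step 2: x^-=[-2.5766, -2.3048]  P^-=[0.5421 0.3681; 0.3681 1.0216]  H_jac=[-0.8446 0.0000; 0.0000 0.7425]  S=[0.5167 -0.2378; -0.2378 0.6932]  K=[-0.8368 0.1072; -0.1164 1.0543]  nu=[-1.3146, 1.0899]  x^+=[-1.3598, -1.0027]  P^+=[0.1297 0.0267; 0.0267 0.1857]
step 3: x^-=[-1.7809, -1.0027]  P^-=[0.4448 0.1067; 0.1067 0.4257]  H_jac=[-0.2086 0.0000; 0.0000 0.8429]  S=[0.1494 -0.0258; -0.0258 0.4325]  K=[-0.5915 0.1727; -0.0059 0.8294]  nu=[-0.8020, -0.3080]  x^+=[-1.3597, -1.2534]  P^+=[0.3744 0.0315; 0.0315 0.1280]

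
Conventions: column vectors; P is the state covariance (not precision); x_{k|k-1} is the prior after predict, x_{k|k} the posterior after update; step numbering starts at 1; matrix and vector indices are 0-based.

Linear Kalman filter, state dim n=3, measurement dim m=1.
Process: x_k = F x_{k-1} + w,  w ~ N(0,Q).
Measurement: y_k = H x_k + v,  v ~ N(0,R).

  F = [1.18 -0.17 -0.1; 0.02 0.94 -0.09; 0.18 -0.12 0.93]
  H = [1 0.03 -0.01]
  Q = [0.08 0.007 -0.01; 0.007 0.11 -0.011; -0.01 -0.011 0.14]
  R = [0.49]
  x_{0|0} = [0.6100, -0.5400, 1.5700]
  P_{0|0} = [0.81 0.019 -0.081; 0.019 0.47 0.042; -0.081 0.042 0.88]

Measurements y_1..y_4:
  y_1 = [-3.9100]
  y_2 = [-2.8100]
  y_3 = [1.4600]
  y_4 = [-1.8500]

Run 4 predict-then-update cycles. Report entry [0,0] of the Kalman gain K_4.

K[0,0] = 0.4840

step 1: x^-=[0.6546, -0.6367, 1.6347]  P^-=[1.2431 -0.0146 -0.0070; -0.0146 0.5266 -0.0946; -0.0070 -0.0946 0.8968]  S=[1.7330]  K=[0.7171; 0.0012; -0.0109]  nu=[-4.5292]  x^+=[-2.5933, -0.6423, 1.6840]  P^+=[0.3519 -0.0161 0.0065; -0.0161 0.5266 -0.0946; 0.0065 -0.0946 0.8966]
step 2: x^-=[-3.1193, -0.8072, 1.1764]  P^-=[0.5960 -0.0719 0.0157; -0.0719 0.5981 -0.2306; 0.0157 -0.2306 0.9584]  S=[1.0821]  K=[0.5486; -0.0477; -0.0007]  nu=[0.3453]  x^+=[-2.9299, -0.8237, 1.1761]  P^+=[0.2703 -0.0436 0.0161; -0.0436 0.5957 -0.2306; 0.0161 -0.2306 0.9584]
step 3: x^-=[-3.4349, -0.9387, 0.6652]  P^-=[0.4890 -0.1049 0.0290; -0.1049 0.6815 -0.3688; 0.0290 -0.3688 1.0450]  S=[0.9730]  K=[0.4990; -0.0831; 0.0077]  nu=[4.9297]  x^+=[-0.9750, -1.3481, 0.7034]  P^+=[0.2467 -0.0646 0.0253; -0.0646 0.6748 -0.3681; 0.0253 -0.3681 1.0450]
step 4: x^-=[-0.9917, -1.3500, 0.6404]  P^-=[0.4609 -0.1308 0.0512; -0.1308 0.7746 -0.5102; 0.0512 -0.5102 1.1549]  S=[0.9431]  K=[0.4840; -0.1087; 0.0258]  nu=[-0.8114]  x^+=[-1.3844, -1.2619, 0.6195]  P^+=[0.2400 -0.0812 0.0394; -0.0812 0.7634 -0.5076; 0.0394 -0.5076 1.1543]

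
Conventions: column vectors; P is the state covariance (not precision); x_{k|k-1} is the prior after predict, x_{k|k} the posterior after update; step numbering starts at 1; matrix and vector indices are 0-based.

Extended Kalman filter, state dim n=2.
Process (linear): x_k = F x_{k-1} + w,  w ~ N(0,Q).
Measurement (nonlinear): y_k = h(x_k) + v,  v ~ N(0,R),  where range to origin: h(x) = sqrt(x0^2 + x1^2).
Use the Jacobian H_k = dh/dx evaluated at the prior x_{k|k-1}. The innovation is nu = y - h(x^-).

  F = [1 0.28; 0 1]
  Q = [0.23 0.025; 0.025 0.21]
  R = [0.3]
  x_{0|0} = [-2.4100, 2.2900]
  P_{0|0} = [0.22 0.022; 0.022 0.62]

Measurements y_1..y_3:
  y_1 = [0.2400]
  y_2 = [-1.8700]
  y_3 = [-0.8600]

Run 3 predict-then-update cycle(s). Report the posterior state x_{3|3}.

x_post = [-0.1429, -0.4971]

step 1: x^-=[-1.7688, 2.2900]  P^-=[0.5109 0.2206; 0.2206 0.8300]  H_jac=[-0.6113 0.7914]  S=[0.7973]  K=[-0.1727; 0.6547]  nu=[-2.6536]  x^+=[-1.3104, 0.5527]  P^+=[0.4871 0.3108; 0.3108 0.4882]
step 2: x^-=[-1.1556, 0.5527]  P^-=[0.9294 0.4725; 0.4725 0.6982]  H_jac=[-0.9021 0.4314]  S=[0.8186]  K=[-0.7753; -0.1527]  nu=[-3.1510]  x^+=[1.2872, 1.0338]  P^+=[0.4374 0.3756; 0.3756 0.6791]
step 3: x^-=[1.5767, 1.0338]  P^-=[0.9310 0.5907; 0.5907 0.8891]  H_jac=[0.8363 0.5483]  S=[1.7602]  K=[0.6263; 0.5576]  nu=[-2.7454]  x^+=[-0.1429, -0.4971]  P^+=[0.2405 -0.0241; -0.0241 0.3418]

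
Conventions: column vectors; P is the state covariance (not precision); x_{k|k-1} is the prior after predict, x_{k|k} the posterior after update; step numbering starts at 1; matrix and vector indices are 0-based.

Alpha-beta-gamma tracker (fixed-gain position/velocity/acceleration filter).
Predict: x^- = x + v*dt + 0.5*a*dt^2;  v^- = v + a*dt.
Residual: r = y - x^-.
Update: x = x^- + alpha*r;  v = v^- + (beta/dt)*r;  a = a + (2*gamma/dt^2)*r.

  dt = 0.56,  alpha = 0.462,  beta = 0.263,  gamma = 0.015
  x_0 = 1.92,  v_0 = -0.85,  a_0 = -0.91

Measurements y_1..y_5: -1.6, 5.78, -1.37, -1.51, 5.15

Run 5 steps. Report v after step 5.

step 1: x_pred=1.3013  r=-2.9013  x^+=-0.0391  v^+=-2.7222  a^+=-1.1875
step 2: x_pred=-1.7497  r=7.5297  x^+=1.7290  v^+=0.1491  a^+=-0.4672
step 3: x_pred=1.7392  r=-3.1092  x^+=0.3028  v^+=-1.5728  a^+=-0.7647
step 4: x_pred=-0.6979  r=-0.8121  x^+=-1.0731  v^+=-2.3824  a^+=-0.8424
step 5: x_pred=-2.5393  r=7.6893  x^+=1.0131  v^+=0.7571  a^+=-0.1068

v_post = 0.7571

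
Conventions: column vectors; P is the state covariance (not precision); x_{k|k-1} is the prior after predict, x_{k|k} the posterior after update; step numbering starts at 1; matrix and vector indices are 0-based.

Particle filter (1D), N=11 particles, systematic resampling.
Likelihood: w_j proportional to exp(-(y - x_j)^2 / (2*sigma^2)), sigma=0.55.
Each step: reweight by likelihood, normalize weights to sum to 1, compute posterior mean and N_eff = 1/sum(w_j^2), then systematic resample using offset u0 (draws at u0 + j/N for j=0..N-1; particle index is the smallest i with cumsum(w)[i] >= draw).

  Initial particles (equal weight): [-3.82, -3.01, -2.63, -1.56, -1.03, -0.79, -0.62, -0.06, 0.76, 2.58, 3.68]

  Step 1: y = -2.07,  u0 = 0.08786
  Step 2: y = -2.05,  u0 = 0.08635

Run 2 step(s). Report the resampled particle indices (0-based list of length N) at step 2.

step 1: w=[0.0036, 0.1326, 0.3401, 0.3716, 0.0956, 0.0381, 0.0177, 0.0007, 0.0000, 0.0000, 0.0000]  mean=-2.0267  Neff=3.5427  idx=[1, 2, 2, 2, 2, 3, 3, 3, 3, 4, 6]
step 2: w=[0.0403, 0.1059, 0.1059, 0.1059, 0.1059, 0.1242, 0.1242, 0.1242, 0.1242, 0.0331, 0.0063]  mean=-2.0482  Neff=9.1484  idx=[1, 2, 3, 4, 4, 5, 6, 7, 7, 8, 10]

resampled_idx = [1, 2, 3, 4, 4, 5, 6, 7, 7, 8, 10]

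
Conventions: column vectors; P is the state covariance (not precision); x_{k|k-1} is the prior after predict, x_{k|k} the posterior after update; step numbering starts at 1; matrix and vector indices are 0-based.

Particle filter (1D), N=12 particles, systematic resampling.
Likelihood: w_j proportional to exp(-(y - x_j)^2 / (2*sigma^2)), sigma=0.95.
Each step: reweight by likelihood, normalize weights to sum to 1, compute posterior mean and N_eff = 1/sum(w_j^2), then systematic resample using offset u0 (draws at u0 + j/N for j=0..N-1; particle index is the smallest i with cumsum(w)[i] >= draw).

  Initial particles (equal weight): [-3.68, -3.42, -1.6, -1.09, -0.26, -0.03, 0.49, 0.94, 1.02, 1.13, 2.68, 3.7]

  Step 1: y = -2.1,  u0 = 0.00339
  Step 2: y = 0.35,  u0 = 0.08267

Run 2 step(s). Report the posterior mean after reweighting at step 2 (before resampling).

step 1: w=[0.1065, 0.1617, 0.3697, 0.2413, 0.0651, 0.0395, 0.0103, 0.0025, 0.0019, 0.0013, 0.0000, 0.0000]  mean=-1.8069  Neff=4.1956  idx=[0, 0, 1, 1, 2, 2, 2, 2, 3, 3, 3, 4]
step 2: w=[0.0001, 0.0001, 0.0002, 0.0002, 0.0540, 0.0540, 0.0540, 0.0540, 0.1407, 0.1407, 0.1407, 0.3613]  mean=-0.9014  Neff=4.9599  idx=[5, 7, 8, 8, 9, 10, 10, 11, 11, 11, 11, 11]

post_mean = -0.9014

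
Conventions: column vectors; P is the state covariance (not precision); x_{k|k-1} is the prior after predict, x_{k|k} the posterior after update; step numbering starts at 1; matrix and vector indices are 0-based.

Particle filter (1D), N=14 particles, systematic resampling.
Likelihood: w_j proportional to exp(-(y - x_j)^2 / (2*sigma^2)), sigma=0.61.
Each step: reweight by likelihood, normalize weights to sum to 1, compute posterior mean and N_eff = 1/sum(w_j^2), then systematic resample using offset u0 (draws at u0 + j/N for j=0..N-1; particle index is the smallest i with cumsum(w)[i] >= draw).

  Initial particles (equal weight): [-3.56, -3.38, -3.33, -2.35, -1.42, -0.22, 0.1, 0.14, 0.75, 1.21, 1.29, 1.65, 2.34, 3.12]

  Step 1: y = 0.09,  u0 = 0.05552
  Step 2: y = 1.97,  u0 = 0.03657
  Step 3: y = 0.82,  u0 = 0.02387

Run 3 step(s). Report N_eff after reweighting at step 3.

step 1: w=[0.0000, 0.0000, 0.0000, 0.0001, 0.0121, 0.2284, 0.2598, 0.2590, 0.1447, 0.0482, 0.0375, 0.0099, 0.0003, 0.0000]  mean=0.2268  Neff=4.7246  idx=[5, 5, 5, 6, 6, 6, 6, 7, 7, 7, 8, 8, 9, 10]
step 2: w=[0.0012, 0.0012, 0.0012, 0.0068, 0.0068, 0.0068, 0.0068, 0.0083, 0.0083, 0.0083, 0.1008, 0.1008, 0.3428, 0.4001]  mean=1.0875  Neff=3.3522  idx=[7, 10, 11, 11, 12, 12, 12, 12, 13, 13, 13, 13, 13, 13]
step 3: w=[0.0478, 0.0884, 0.0884, 0.0884, 0.0725, 0.0725, 0.0725, 0.0725, 0.0661, 0.0661, 0.0661, 0.0661, 0.0661, 0.0661]  mean=1.0686  Neff=13.6941  idx=[0, 1, 2, 3, 3, 4, 5, 6, 7, 8, 10, 11, 12, 13]

N_eff = 13.6941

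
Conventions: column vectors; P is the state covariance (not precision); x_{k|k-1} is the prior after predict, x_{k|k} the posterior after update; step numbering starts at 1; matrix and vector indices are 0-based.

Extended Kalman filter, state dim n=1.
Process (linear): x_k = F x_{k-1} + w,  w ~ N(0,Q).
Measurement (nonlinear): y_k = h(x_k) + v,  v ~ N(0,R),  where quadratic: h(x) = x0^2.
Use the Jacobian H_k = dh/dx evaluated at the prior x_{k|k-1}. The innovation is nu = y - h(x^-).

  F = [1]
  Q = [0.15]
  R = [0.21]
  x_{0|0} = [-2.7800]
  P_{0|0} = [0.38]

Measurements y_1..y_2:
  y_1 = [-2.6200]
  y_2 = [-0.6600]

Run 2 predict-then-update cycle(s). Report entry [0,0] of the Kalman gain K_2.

step 1: x^-=[-2.7800]  P^-=[0.5300]  H_jac=[-5.5600]  S=[16.5942]  K=[-0.1776]  nu=[-10.3484]  x^+=[-0.9423]  P^+=[0.0067]
step 2: x^-=[-0.9423]  P^-=[0.1567]  H_jac=[-1.8847]  S=[0.7666]  K=[-0.3853]  nu=[-1.5480]  x^+=[-0.3460]  P^+=[0.0429]

K[0,0] = -0.3853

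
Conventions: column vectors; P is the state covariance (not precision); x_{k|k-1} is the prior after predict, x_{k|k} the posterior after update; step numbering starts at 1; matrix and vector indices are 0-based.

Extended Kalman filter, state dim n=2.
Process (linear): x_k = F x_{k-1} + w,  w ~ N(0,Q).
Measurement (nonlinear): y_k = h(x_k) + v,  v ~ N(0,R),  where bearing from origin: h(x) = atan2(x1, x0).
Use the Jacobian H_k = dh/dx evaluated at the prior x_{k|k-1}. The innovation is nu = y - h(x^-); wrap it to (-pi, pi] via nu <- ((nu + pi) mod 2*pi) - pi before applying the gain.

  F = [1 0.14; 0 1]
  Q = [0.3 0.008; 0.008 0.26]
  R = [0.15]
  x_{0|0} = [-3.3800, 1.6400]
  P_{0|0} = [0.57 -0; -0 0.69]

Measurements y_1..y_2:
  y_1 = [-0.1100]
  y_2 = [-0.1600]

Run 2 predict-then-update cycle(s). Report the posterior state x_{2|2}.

step 1: x^-=[-3.1504, 1.6400]  P^-=[0.8835 0.1046; 0.1046 0.9500]  H_jac=[-0.1300 -0.2497]  S=[0.2310]  K=[-0.6104; -1.0860]  nu=[-2.7716]  x^+=[-1.4586, 4.6501]  P^+=[0.7975 -0.0485; -0.0485 0.6776]
step 2: x^-=[-0.8076, 4.6501]  P^-=[1.0972 0.0543; 0.0543 0.9376]  H_jac=[-0.2088 -0.0363]  S=[0.1999]  K=[-1.1558; -0.2268]  nu=[-1.9028]  x^+=[1.3916, 5.0817]  P^+=[0.8302 0.0019; 0.0019 0.9273]

x_post = [1.3916, 5.0817]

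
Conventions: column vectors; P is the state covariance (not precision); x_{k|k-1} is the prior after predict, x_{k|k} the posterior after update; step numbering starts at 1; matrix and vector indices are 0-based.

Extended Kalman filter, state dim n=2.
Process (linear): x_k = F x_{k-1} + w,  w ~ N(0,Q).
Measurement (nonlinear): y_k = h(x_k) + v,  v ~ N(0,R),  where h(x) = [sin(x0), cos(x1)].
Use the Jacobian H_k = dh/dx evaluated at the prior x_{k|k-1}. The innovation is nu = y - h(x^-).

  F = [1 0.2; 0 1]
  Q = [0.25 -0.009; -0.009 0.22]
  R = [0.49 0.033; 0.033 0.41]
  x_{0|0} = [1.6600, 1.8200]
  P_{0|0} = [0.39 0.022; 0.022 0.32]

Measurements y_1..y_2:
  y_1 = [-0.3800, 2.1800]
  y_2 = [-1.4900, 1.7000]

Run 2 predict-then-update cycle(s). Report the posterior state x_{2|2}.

step 1: x^-=[2.0240, 1.8200]  P^-=[0.6616 0.0770; 0.0770 0.5400]  H_jac=[-0.4378 0.0000; 0.0000 -0.9691]  S=[0.6168 0.0657; 0.0657 0.9172]  K=[-0.4645 -0.0481; 0.0061 -0.5710]  nu=[-1.2790, 2.4266]  x^+=[2.5014, 0.4265]  P^+=[0.5235 0.0362; 0.0362 0.2414]
step 2: x^-=[2.5867, 0.4265]  P^-=[0.7976 0.0754; 0.0754 0.4614]  H_jac=[-0.8500 0.0000; 0.0000 -0.4137]  S=[1.0662 0.0595; 0.0595 0.4889]  K=[-0.6366 0.0137; -0.0386 -0.3856]  nu=[-2.0169, 0.7896]  x^+=[3.8814, 0.1999]  P^+=[0.3665 0.0372; 0.0372 0.3853]

x_post = [3.8814, 0.1999]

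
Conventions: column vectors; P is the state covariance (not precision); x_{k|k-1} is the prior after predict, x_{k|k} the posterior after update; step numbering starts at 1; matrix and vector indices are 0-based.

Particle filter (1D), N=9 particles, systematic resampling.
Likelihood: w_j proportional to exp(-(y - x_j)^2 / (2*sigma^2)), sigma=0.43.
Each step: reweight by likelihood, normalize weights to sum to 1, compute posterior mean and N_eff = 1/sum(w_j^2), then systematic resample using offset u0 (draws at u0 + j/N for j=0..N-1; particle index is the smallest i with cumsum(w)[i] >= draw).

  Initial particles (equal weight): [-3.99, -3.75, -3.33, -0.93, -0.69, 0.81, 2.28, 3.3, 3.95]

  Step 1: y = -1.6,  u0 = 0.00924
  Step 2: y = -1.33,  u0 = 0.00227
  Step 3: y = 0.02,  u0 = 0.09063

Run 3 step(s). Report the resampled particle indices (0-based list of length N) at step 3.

resampled_idx = [0, 2, 3, 4, 5, 7, 8, 8, 8]

step 1: w=[0.0000, 0.0000, 0.0008, 0.7355, 0.2638, 0.0000, 0.0000, 0.0000, 0.0000]  mean=-0.8685  Neff=1.6381  idx=[3, 3, 3, 3, 3, 3, 3, 4, 4]
step 2: w=[0.1247, 0.1247, 0.1247, 0.1247, 0.1247, 0.1247, 0.1247, 0.0635, 0.0635]  mean=-0.8995  Neff=8.5514  idx=[0, 0, 1, 2, 3, 4, 5, 6, 7]
step 3: w=[0.0914, 0.0914, 0.0914, 0.0914, 0.0914, 0.0914, 0.0914, 0.0914, 0.2685]  mean=-0.8656  Neff=7.1948  idx=[0, 2, 3, 4, 5, 7, 8, 8, 8]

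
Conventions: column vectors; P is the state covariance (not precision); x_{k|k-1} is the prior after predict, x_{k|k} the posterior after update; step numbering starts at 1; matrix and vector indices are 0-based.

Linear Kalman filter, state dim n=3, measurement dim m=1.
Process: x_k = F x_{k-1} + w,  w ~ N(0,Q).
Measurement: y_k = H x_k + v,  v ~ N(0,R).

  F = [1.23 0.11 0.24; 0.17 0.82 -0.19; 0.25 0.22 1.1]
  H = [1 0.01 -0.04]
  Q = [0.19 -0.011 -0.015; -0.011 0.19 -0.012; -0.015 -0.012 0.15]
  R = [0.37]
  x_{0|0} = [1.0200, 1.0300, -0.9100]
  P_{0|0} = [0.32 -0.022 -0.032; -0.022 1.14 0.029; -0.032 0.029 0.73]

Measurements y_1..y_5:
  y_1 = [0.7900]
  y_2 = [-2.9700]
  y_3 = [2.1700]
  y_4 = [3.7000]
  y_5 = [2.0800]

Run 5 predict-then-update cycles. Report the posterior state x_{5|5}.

step 1: x^-=[1.1495, 1.1909, -0.5194]  P^-=[0.7067 0.1141 0.2570; 0.1141 0.9790 0.0698; 0.2570 0.0698 1.1025]  S=[1.0602]  K=[0.6579; 0.1142; 0.2014]  nu=[-0.3922]  x^+=[0.8915, 1.1461, -0.5984]  P^+=[0.2477 0.0344 0.1165; 0.0344 0.9652 0.0454; 0.1165 0.0454 1.0595]
step 2: x^-=[1.0790, 1.2050, -0.1832]  P^-=[0.7180 0.1005 0.5470; 0.1005 0.8723 0.0149; 0.5470 0.0149 1.5840]  S=[1.0489]  K=[0.6646; 0.1035; 0.4612]  nu=[-4.0683]  x^+=[-1.6251, 0.7839, -2.0596]  P^+=[0.2547 0.0283 0.2254; 0.0283 0.8611 -0.0352; 0.2254 -0.0352 1.3609]
step 3: x^-=[-2.4069, 0.7578, -2.4994]  P^-=[0.8030 0.0372 0.7643; 0.0372 0.8298 -0.1222; 0.7643 -0.1222 1.9643]  S=[1.1159]  K=[0.6925; 0.0452; 0.6134]  nu=[4.4693]  x^+=[0.6882, 0.9598, 0.2421]  P^+=[0.2678 0.0023 0.2903; 0.0023 0.8275 -0.1532; 0.2903 -0.1532 1.5445]
step 4: x^-=[1.0101, 0.8581, 0.6495]  P^-=[0.8581 -0.0313 0.8793; -0.0313 0.8395 -0.2648; 0.8793 -0.2648 2.1614]  S=[1.1608]  K=[0.7086; -0.0106; 0.6807]  nu=[2.7073]  x^+=[2.9285, 0.8293, 2.4924]  P^+=[0.2752 -0.0226 0.3194; -0.0226 0.8394 -0.2564; 0.3194 -0.2564 1.6234]
step 5: x^-=[4.2915, 0.7043, 3.6562]  P^-=[0.8789 -0.0817 0.9185; -0.0817 0.8739 -0.3697; 0.9185 -0.3697 2.2212]  S=[1.1777]  K=[0.7144; -0.0494; 0.7013]  nu=[-2.0723]  x^+=[2.8111, 0.8066, 2.2029]  P^+=[0.2779 -0.0401 0.3285; -0.0401 0.8711 -0.3289; 0.3285 -0.3289 1.6420]

x_post = [2.8111, 0.8066, 2.2029]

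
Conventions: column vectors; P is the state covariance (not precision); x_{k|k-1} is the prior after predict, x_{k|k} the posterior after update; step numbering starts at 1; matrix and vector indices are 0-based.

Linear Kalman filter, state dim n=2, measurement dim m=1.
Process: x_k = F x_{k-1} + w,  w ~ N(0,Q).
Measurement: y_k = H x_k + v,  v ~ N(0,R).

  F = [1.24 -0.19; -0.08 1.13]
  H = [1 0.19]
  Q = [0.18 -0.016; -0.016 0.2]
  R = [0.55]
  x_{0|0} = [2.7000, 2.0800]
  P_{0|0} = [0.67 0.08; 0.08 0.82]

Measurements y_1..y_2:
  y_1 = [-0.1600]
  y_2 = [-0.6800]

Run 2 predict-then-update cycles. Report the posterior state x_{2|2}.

x_post = [-0.5525, 2.4496]

step 1: x^-=[2.9528, 2.1344]  P^-=[1.2021 -0.1452; -0.1452 1.2369]  S=[1.7416]  K=[0.6744; 0.0516]  nu=[-3.5183]  x^+=[0.5800, 1.9530]  P^+=[0.4100 -0.2058; -0.2058 1.2323]
step 2: x^-=[0.3482, 2.1605]  P^-=[0.9519 -0.6127; -0.6127 1.8133]  S=[1.3345]  K=[0.6260; -0.2009]  nu=[-1.4387]  x^+=[-0.5525, 2.4496]  P^+=[0.4288 -0.4448; -0.4448 1.7594]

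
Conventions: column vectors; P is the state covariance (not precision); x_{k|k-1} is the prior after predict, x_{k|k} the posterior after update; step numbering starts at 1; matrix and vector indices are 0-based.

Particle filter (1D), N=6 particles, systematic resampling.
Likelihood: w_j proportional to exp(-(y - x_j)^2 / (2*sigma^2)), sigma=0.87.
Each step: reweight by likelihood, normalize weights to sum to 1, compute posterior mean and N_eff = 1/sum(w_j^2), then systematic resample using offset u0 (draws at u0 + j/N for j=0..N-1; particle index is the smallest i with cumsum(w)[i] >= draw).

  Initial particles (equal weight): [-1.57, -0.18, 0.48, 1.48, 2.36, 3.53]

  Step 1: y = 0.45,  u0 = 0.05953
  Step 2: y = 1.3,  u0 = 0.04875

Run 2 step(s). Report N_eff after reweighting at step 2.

N_eff = 4.9419

step 1: w=[0.0278, 0.3174, 0.4123, 0.2047, 0.0371, 0.0008]  mean=0.4902  Neff=3.1773  idx=[1, 1, 2, 2, 2, 3]
step 2: w=[0.0697, 0.0697, 0.1901, 0.1901, 0.1901, 0.2902]  mean=0.6781  Neff=4.9419  idx=[0, 2, 3, 4, 5, 5]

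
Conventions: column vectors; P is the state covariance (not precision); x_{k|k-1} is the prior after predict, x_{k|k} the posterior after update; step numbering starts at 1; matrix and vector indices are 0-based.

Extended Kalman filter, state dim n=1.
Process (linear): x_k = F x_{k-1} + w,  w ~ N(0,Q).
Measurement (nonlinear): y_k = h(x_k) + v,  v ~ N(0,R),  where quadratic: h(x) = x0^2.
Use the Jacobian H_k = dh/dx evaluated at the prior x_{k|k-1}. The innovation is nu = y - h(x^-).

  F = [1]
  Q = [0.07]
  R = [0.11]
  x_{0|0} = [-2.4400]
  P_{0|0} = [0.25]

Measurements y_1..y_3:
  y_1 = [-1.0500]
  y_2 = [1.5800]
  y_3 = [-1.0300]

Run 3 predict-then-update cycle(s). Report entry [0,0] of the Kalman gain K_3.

step 1: x^-=[-2.4400]  P^-=[0.3200]  H_jac=[-4.8800]  S=[7.7306]  K=[-0.2020]  nu=[-7.0036]  x^+=[-1.0253]  P^+=[0.0046]
step 2: x^-=[-1.0253]  P^-=[0.0746]  H_jac=[-2.0505]  S=[0.4235]  K=[-0.3610]  nu=[0.5288]  x^+=[-1.2162]  P^+=[0.0194]
step 3: x^-=[-1.2162]  P^-=[0.0894]  H_jac=[-2.4323]  S=[0.6387]  K=[-0.3403]  nu=[-2.5091]  x^+=[-0.3623]  P^+=[0.0154]

K[0,0] = -0.3403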